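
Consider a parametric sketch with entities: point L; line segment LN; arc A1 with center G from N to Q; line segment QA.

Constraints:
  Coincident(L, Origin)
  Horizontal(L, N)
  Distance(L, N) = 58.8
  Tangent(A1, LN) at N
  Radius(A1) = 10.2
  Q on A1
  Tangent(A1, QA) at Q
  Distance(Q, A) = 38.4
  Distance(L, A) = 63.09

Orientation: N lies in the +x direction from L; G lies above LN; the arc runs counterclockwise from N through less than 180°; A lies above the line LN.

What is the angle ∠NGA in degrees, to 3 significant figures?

156°

L is at the origin; L and N share the same y with |LN| = 58.8 and N on the +x side, so N = (58.8, 0.00). Since A1 is tangent to LN there, GN ⟂ LN, so G = N + (0, 10.2) = (58.8, 10.2). Since GQ ⟂ QA (tangency), |GA| = √(10.2² + 38.4²) = 39.7 regardless of where Q sits on A1. So A lies on both circle(L, 63.09) and circle(G, 39.7); the above-LN intersection is A = (42.6, 46.5). Q is the foot of the tangent from A: Q = (66.7, 16.6).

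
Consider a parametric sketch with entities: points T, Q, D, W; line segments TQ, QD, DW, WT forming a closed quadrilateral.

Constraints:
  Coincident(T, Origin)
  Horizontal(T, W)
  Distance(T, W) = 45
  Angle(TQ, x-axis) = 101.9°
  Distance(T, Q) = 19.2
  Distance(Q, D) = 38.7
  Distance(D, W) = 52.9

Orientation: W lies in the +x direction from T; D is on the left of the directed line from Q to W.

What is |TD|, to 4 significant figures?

52.38

Checks: |TW| = 45.00 ✓; |TQ| = 19.20 ✓; |QD| = 38.70 ✓; |DW| = 52.90 ✓.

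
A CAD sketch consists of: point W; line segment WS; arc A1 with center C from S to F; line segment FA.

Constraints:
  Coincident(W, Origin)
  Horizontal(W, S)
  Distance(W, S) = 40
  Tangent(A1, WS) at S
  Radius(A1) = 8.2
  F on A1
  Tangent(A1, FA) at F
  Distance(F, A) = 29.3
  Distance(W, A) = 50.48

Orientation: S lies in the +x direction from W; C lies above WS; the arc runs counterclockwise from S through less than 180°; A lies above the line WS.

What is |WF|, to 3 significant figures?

48.7

W is at the origin; W and S share the same y with |WS| = 40.0 and S on the +x side, so S = (40.0, 0.00). Since A1 is tangent to WS there, CS ⟂ WS, so C = S + (0, 8.2) = (40.0, 8.20). Since CF ⟂ FA (tangency), |CA| = √(8.2² + 29.3²) = 30.4 regardless of where F sits on A1. So A lies on both circle(W, 50.48) and circle(C, 30.4); the above-WS intersection is A = (33.4, 37.9). F is the foot of the tangent from A: F = (47.2, 12.1).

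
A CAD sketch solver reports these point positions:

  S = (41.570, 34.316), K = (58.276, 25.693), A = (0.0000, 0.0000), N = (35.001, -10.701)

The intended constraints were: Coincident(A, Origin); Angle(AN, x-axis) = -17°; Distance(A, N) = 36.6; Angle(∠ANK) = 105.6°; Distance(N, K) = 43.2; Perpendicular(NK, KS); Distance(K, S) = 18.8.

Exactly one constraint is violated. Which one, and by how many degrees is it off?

Perpendicular(NK, KS) — off by 5.30°.

A = (0.00, 0.00) ✓; AN at -17.00° ✓; |AN| = 36.60 ✓; ∠ANK = 105.6° ✓; |NK| = 43.20 ✓; ∠(NK, KS) = 95.30° ✗; |KS| = 18.80 ✓.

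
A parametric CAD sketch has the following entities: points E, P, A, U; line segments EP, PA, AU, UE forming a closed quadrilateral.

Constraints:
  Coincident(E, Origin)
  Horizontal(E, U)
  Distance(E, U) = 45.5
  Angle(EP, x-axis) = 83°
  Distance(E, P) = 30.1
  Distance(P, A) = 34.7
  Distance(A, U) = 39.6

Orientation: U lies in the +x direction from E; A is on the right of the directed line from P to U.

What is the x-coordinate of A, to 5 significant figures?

6.1839

E is at the origin; EU is horizontal with |EU| = 45.5 and U in +x, so U = (45.5, 0). EP runs at 83.0° with |EP| = 30.1, so P = (3.6683, 29.876). A is determined by |PA| = 34.7 and |AU| = 39.6 together: it lies at the intersection of circle(P, 34.7) and circle(U, 39.6). With |PU| = 51.405, the foot of the radical line on PU is 22.161 from P and the perpendicular offset is √(34.7² − 22.161²) = 26.702. Taking the right-of-PU solution: A = (6.1839, -4.7331).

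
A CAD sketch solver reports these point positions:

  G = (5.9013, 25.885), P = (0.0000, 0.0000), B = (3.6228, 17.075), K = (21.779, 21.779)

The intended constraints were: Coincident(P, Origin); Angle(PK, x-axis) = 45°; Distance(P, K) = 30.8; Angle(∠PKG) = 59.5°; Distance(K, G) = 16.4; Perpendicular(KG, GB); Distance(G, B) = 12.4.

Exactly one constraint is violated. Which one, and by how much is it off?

Distance(G, B) = 12.4 — off by 3.30.

P = (0.00, 0.00) ✓; PK at 45.00° ✓; |PK| = 30.80 ✓; ∠PKG = 59.50° ✓; |KG| = 16.40 ✓; ∠(KG, GB) = 90.00° ✓; |GB| = 9.100 ✗.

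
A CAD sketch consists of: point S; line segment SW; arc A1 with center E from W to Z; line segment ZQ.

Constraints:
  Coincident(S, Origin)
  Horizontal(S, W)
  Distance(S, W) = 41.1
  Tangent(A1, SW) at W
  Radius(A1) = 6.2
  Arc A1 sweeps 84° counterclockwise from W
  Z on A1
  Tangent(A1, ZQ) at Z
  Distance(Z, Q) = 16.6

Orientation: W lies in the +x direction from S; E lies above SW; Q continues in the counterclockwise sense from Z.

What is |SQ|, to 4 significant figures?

53.74

On A1, W sits at bearing -90° from E; an 84° counterclockwise sweep puts Z at bearing -6°, so Z = E + 6.2·(cos -6°, sin -6°) = (47.27, 5.552). Since A1 is tangent to ZQ there, EZ ⟂ ZQ, so ZQ runs along (−sin -6°, cos -6°); with |ZQ| = 16.6, Q = (49.00, 22.06). Then |SQ| = |Q − S| = 53.74.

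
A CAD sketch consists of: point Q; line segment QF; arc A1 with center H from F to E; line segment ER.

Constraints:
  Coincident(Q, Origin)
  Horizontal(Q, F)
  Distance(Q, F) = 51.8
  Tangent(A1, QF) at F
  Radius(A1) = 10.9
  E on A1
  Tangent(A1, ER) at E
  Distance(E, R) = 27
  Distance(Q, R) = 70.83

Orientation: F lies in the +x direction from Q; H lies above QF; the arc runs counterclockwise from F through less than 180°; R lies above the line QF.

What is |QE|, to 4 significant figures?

63.81

Q is at the origin; QF is horizontal with |QF| = 51.8 and F on the +x side, so F = (51.80, 0.000). Tangency of A1 to QF means the radius HF is perpendicular to QF, so H = F + (0, 10.9) = (51.80, 10.90). Since HE ⟂ ER (tangency), |HR| = √(10.9² + 27.0²) = 29.12 regardless of where E sits on A1. So R lies on both circle(Q, 70.83) and circle(H, 29.12); the above-QF intersection is R = (59.06, 39.10). E is the foot of the tangent from R: E = (62.61, 12.33).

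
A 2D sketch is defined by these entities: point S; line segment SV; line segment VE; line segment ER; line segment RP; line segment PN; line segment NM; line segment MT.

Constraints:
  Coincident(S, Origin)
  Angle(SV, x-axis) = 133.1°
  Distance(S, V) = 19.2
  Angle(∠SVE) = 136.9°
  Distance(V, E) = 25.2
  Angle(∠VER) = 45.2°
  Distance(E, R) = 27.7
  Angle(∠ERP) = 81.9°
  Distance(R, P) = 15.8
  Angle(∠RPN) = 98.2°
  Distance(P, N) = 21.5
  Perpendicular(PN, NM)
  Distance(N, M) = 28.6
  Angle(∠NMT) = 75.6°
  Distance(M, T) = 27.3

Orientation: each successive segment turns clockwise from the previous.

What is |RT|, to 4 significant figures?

6.733

PN ⟂ NM, so NM runs at 45.30°; with |NM| = 28.6, M = (-1.231, 45.62). ∠NMT = 75.6° gives MT at -59.10° from the x-axis; with |MT| = 27.3, T = (12.79, 22.20). Then |RT| = |T − R| = 6.733.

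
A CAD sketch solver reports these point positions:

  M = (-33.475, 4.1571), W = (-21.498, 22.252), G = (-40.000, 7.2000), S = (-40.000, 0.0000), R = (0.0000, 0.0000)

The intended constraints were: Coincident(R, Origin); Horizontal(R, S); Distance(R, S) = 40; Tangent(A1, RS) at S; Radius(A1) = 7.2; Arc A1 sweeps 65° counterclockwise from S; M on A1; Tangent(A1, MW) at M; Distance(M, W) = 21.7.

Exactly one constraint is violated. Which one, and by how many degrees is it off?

Tangent(A1, MW) at M — off by 8.50°.

R = (0.00, 0.00) ✓; R.y = 0.00, S.y = 0.00 ✓; |RS| = 40.00 ✓; ∠(GS, SR) = 90.00° ✓; |GS| = 7.200 ✓; bearing(G→M) − bearing(G→S) = 65.00° ✓; |GM| = 7.200 ✓; ∠(GM, MW) = 98.50° ✗; |MW| = 21.70 ✓.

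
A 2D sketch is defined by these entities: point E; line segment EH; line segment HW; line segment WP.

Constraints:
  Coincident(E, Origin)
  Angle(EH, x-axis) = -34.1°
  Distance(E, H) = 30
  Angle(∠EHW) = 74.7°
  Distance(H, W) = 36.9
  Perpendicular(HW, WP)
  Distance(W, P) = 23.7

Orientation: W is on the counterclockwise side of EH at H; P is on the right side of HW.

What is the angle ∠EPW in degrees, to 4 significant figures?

28.84°

E is at the origin; EH runs at -34.1° with length 30.0, so H = 30.0·(cos -34.1°, sin -34.1°) = (24.84, -16.82). ∠EHW = 74.7°, so HW runs at -34.1° + (180° − 74.7°) = 71.20° from the x-axis; with |HW| = 36.9, W = H + 36.9·(cos 71.20°, sin 71.20°) = (36.73, 18.11). HW ⟂ WP; with |WP| = 23.7 on the right of HW, P = W + 23.7·(0.9466, -0.3223) = (59.17, 10.47). Then cos ∠EPW = PE·PW / (|PE||PW|), giving 28.84°.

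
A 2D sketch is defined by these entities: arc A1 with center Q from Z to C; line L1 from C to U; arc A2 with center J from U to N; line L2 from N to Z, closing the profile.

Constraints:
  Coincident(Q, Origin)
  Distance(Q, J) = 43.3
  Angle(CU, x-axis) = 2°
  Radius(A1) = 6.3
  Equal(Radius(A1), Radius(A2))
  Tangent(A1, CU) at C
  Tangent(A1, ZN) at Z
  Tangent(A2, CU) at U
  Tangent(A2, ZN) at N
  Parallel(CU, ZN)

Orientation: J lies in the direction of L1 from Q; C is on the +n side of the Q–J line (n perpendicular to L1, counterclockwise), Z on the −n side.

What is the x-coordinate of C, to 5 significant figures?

-0.21987

Q is at the origin and J lies 43.3 along u from Q, so J = 43.3·u = (43.274, 1.5111). Tangency of A1 to both parallel lines with radius 6.3 puts C and Z at Q ± 6.3·n: C = (-0.21987, 6.2962), Z = (0.21987, -6.2962). So C.x = -0.21987.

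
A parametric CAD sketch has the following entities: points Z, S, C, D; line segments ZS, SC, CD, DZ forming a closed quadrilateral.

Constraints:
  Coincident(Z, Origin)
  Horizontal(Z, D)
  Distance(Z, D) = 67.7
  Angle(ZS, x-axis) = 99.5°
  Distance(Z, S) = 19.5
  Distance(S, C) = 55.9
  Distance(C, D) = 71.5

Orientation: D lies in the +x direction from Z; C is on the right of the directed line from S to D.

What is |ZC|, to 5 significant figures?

36.400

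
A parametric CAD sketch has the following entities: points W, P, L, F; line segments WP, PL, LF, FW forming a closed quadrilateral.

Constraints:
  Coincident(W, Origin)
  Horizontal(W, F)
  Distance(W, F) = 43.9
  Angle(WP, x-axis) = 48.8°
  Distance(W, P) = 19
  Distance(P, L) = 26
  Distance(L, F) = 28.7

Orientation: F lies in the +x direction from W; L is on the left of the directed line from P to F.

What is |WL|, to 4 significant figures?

44.41

Checks: |PL| = 26.00 ✓; |LF| = 28.70 ✓.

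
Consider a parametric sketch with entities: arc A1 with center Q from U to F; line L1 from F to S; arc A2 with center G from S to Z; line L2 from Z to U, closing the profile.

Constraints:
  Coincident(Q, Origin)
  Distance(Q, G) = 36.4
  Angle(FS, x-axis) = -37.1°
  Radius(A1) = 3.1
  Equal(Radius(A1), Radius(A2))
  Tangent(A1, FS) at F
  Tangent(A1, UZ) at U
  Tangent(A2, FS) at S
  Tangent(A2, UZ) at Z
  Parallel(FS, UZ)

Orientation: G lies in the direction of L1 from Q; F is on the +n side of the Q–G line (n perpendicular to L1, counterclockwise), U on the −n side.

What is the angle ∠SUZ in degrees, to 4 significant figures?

9.666°

The slot axis is L1's direction at -37.1°, so u = (cos -37.1°, sin -37.1°) = (0.7976, -0.6032) and n = (−sin -37.1°, cos -37.1°) = (0.6032, 0.7976). Q is at the origin and G lies 36.4 along u from Q, so G = 36.4·u = (29.03, -21.96). Tangency of A1 to both parallel lines with radius 3.1 puts F and U at Q ± 3.1·n: F = (1.870, 2.473), U = (-1.870, -2.473). Equal radii place S and Z the same way about G: S = G + 3.1·n = (30.90, -19.48), Z = G − 3.1·n = (27.16, -24.43). Then cos ∠SUZ = US·UZ / (|US||UZ|), giving 9.666°.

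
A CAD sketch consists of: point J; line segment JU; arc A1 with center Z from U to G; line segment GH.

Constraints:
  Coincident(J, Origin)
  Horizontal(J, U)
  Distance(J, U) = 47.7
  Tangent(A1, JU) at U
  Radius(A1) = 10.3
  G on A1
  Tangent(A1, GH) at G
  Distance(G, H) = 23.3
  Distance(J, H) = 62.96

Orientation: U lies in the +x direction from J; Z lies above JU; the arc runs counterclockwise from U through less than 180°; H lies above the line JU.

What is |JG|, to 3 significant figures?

59.1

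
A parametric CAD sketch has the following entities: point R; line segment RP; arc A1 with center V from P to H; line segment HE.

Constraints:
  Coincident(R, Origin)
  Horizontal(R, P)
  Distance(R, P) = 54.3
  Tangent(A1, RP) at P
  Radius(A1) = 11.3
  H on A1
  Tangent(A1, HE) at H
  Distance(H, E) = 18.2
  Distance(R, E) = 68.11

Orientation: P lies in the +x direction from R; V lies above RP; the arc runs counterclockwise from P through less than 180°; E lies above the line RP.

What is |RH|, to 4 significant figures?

66.74

Checks: R.y = 0.00, P.y = 0.00 ✓; |VH| = 11.30 ✓; ∠(VH, HE) = 90.00° ✓; |HE| = 18.20 ✓; |RE| = 68.11 ✓.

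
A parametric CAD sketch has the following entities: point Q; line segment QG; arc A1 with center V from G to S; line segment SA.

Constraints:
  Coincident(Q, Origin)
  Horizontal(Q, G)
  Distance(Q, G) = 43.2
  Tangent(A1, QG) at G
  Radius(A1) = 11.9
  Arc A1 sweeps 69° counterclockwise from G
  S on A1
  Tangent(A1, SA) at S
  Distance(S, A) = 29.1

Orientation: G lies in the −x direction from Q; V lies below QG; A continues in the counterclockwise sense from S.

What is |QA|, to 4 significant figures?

73.50

Q is at the origin; QG is horizontal with |QG| = 43.2 and G on the −x side, so G = (-43.20, 0.000). Since A1 is tangent to QG there, VG ⟂ QG, so V = G + (0, -11.9) = (-43.20, -11.90). On A1, G sits at bearing 90° from V; a 69° counterclockwise sweep puts S at bearing 159°, so S = V + 11.9·(cos 159°, sin 159°) = (-54.31, -7.635). The tangent condition forces VS to be normal to SA, so SA runs along (−sin 159°, cos 159°); with |SA| = 29.1, A = (-64.74, -34.80). Then |QA| = |A − Q| = 73.50.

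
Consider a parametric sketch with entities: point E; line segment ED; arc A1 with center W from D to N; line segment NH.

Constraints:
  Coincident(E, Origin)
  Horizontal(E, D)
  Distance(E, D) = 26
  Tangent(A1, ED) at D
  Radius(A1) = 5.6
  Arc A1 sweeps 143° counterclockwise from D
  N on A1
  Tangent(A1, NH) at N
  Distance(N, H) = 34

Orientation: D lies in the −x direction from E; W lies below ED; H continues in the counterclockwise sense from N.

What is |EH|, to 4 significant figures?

30.61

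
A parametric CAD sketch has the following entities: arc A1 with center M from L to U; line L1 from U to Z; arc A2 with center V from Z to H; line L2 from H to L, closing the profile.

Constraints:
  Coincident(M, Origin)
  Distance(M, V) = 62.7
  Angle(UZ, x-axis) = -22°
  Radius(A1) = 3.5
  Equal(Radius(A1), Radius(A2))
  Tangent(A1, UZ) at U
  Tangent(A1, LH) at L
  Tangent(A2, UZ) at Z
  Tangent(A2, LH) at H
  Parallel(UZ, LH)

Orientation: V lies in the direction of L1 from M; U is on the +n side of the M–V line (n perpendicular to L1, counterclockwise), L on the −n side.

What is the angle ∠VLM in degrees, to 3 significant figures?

86.8°

The slot axis is L1's direction at -22.0°, so u = (cos -22.0°, sin -22.0°) = (0.927, -0.375) and n = (−sin -22.0°, cos -22.0°) = (0.375, 0.927). M is at the origin and V lies 62.7 along u from M, so V = 62.7·u = (58.1, -23.5). Tangency of A1 to both parallel lines with radius 3.5 puts U and L at M ± 3.5·n: U = (1.31, 3.25), L = (-1.31, -3.25). Then cos ∠VLM = LV·LM / (|LV||LM|), giving 86.8°.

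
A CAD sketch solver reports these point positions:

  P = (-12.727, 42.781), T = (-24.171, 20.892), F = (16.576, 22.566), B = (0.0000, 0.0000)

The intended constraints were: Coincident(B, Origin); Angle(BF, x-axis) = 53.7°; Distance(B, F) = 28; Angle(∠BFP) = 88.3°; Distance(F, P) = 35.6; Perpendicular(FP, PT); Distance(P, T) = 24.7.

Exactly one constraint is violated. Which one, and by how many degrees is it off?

Perpendicular(FP, PT) — off by 7.00°.

B = (0.00, 0.00) ✓; BF at 53.70° ✓; |BF| = 28.00 ✓; ∠BFP = 88.30° ✓; |FP| = 35.60 ✓; ∠(FP, PT) = 97.00° ✗; |PT| = 24.70 ✓.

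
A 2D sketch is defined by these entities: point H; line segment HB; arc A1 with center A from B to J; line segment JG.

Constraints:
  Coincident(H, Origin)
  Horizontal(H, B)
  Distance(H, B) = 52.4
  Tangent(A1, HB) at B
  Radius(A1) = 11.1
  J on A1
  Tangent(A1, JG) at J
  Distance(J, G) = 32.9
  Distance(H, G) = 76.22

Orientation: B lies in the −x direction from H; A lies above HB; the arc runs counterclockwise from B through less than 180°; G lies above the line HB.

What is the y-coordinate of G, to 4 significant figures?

44.50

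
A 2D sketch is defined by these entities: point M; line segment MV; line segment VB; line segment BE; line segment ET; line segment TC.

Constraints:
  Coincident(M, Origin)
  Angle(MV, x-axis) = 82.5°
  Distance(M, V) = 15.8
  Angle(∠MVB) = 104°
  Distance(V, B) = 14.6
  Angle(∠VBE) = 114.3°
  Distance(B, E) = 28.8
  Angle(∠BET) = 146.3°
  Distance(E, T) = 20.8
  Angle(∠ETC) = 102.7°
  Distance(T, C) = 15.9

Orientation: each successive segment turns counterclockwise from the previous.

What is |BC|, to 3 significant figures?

48.3

∠BET = 146.3° gives ET at -102° from the x-axis; with |ET| = 20.8, T = (-36.5, -19.4). ∠ETC = 102.7° gives TC at -24.8° from the x-axis; with |TC| = 15.9, C = (-22.1, -26.1). Then |BC| = |C − B| = 48.3.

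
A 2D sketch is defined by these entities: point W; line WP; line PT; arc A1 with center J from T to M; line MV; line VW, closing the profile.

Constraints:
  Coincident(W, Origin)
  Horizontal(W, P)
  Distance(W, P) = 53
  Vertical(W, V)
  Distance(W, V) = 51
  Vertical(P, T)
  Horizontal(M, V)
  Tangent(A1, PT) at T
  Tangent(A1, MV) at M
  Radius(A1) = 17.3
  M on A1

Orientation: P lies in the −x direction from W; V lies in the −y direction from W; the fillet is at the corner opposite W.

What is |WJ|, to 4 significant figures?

49.09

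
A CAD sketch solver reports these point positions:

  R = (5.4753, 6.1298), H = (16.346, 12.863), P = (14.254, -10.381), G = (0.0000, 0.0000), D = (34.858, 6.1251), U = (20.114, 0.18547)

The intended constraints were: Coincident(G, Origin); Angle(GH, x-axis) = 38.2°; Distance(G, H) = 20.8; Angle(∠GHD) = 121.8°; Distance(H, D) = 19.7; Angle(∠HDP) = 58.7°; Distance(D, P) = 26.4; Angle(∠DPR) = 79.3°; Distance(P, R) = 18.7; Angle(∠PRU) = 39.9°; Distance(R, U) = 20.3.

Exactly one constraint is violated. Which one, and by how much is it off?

Distance(R, U) = 20.3 — off by 4.50.

G = (0.00, 0.00) ✓; GH at 38.20° ✓; |GH| = 20.80 ✓; ∠GHD = 121.8° ✓; |HD| = 19.70 ✓; ∠HDP = 58.70° ✓; |DP| = 26.40 ✓; ∠DPR = 79.30° ✓; |PR| = 18.70 ✓; ∠PRU = 39.90° ✓; |RU| = 15.80 ✗.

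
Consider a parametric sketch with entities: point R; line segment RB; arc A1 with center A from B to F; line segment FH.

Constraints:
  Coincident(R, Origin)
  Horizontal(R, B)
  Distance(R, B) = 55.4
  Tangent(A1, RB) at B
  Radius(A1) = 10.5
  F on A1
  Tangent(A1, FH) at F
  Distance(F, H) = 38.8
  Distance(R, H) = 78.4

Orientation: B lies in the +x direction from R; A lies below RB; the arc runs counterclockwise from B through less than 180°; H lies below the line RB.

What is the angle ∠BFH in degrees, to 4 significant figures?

124.1°

R is at the origin; R and B share the same y with |RB| = 55.4 and B on the +x side, so B = (55.40, 0.000). The tangent condition forces AB to be normal to RB, so A = B + (0, -10.5) = (55.40, -10.50). Since AF ⟂ FH (tangency), |AH| = √(10.5² + 38.8²) = 40.20 regardless of where F sits on A1. So H lies on both circle(R, 78.4) and circle(A, 40.20); the below-RB intersection is H = (60.03, -50.43). F is the foot of the tangent from H: F = (45.65, -14.39).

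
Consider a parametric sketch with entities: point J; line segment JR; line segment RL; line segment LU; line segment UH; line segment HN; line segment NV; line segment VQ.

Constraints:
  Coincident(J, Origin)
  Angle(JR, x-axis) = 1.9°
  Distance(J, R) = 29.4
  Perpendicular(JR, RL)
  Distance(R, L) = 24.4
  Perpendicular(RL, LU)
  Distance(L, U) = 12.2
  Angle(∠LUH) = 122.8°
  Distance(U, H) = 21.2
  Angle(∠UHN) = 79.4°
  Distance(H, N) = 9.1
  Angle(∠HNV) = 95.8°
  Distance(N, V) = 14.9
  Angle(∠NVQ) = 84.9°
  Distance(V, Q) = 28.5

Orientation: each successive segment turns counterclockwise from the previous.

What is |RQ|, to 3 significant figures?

44.1

J is at the origin; JR runs at 1.9° with length 29.4, so R = (29.4, 0.975). JR is perpendicular to RL, so RL runs at 91.9°; with |RL| = 24.4, L = (28.6, 25.4). RL ⟂ LU, so LU runs at -178°; with |LU| = 12.2, U = (16.4, 25.0). ∠LUH = 122.8° gives UH at -121° from the x-axis; with |UH| = 21.2, H = (5.49, 6.77). ∠UHN = 79.4° gives HN at -20.3° from the x-axis; with |HN| = 9.1, N = (14.0, 3.61). ∠HNV = 95.8° gives NV at 63.9° from the x-axis; with |NV| = 14.9, V = (20.6, 17.0). ∠NVQ = 84.9° gives VQ at 159° from the x-axis; with |VQ| = 28.5, Q = (-6.02, 27.2). Then |RQ| = |Q − R| = 44.1.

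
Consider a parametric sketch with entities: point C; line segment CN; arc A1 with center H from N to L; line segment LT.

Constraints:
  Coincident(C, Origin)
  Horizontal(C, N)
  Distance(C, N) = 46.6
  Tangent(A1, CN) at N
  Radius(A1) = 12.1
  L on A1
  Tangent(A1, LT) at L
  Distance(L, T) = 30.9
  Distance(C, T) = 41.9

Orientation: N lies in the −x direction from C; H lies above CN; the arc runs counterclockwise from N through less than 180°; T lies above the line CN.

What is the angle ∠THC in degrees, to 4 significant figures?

58.63°

Checks: ∠(HN, NC) = 90.00° ✓; |HL| = 12.10 ✓; ∠(HL, LT) = 90.00° ✓; |LT| = 30.90 ✓; |CT| = 41.90 ✓.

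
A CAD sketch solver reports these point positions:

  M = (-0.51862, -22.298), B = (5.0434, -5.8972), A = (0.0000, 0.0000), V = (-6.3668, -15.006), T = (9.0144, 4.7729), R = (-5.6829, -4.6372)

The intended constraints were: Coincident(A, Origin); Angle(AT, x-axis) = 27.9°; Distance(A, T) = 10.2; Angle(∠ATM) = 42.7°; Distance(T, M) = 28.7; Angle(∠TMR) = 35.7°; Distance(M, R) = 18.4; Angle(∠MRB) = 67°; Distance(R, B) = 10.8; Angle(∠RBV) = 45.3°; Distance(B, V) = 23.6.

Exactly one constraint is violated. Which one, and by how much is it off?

Distance(B, V) = 23.6 — off by 9.00.

A = (0.00, 0.00) ✓; AT at 27.90° ✓; |AT| = 10.20 ✓; ∠ATM = 42.70° ✓; |TM| = 28.70 ✓; ∠TMR = 35.70° ✓; |MR| = 18.40 ✓; ∠MRB = 67.00° ✓; |RB| = 10.80 ✓; ∠RBV = 45.30° ✓; |BV| = 14.60 ✗.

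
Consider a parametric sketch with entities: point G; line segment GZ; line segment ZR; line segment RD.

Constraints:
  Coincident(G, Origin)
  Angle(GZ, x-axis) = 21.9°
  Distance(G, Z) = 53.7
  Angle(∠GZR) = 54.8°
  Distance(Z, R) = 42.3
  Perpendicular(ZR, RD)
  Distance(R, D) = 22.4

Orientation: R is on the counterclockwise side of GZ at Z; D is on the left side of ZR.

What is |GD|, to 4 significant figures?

24.29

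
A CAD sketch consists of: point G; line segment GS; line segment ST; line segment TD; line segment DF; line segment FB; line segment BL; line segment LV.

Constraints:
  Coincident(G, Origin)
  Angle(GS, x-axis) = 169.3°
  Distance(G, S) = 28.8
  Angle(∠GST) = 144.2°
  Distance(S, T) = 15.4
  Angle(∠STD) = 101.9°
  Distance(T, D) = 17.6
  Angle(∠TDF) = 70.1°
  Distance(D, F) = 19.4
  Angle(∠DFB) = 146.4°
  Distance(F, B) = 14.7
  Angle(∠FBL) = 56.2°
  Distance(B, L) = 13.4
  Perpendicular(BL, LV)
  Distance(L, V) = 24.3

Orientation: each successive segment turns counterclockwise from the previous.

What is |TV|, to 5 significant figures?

26.000

G is at the origin; GS runs at 169.3° with length 28.8, so S = (-28.299, 5.3472). ∠GST = 144.2° gives ST at -154.90° from the x-axis; with |ST| = 15.4, T = (-42.245, -1.1855). ∠STD = 101.9° gives TD at -76.800° from the x-axis; with |TD| = 17.6, D = (-38.226, -18.320). ∠TDF = 70.1° gives DF at 33.100° from the x-axis; with |DF| = 19.4, F = (-21.974, -7.7261). ∠DFB = 146.4° gives FB at 66.700° from the x-axis; with |FB| = 14.7, B = (-16.160, 5.7751). ∠FBL = 56.2° gives BL at -169.50° from the x-axis; with |BL| = 13.4, L = (-29.335, 3.3331). BL ⟂ LV, so LV runs at -79.500°; with |LV| = 24.3, V = (-24.907, -20.560). Then |TV| = |V − T| = 26.000.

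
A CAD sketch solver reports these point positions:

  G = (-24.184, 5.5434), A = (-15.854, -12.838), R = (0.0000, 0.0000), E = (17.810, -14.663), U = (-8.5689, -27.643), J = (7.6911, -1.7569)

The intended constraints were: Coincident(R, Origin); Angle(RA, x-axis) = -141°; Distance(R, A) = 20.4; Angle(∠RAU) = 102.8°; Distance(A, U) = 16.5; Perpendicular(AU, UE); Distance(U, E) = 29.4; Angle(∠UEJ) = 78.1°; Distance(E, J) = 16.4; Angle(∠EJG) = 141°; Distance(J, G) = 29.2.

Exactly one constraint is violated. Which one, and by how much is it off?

Distance(J, G) = 29.2 — off by 3.50.

R = (0.00, 0.00) ✓; RA at -141.0° ✓; |RA| = 20.40 ✓; ∠RAU = 102.8° ✓; |AU| = 16.50 ✓; ∠(AU, UE) = 90.00° ✓; |UE| = 29.40 ✓; ∠UEJ = 78.10° ✓; |EJ| = 16.40 ✓; ∠EJG = 141.0° ✓; |JG| = 32.70 ✗.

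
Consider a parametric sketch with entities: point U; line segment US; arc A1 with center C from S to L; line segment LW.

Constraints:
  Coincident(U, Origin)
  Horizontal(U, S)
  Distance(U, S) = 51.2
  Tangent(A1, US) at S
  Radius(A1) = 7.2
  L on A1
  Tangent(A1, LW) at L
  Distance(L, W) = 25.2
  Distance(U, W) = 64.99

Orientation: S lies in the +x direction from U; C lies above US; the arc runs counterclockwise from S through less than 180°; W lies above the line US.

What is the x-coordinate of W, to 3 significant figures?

56.0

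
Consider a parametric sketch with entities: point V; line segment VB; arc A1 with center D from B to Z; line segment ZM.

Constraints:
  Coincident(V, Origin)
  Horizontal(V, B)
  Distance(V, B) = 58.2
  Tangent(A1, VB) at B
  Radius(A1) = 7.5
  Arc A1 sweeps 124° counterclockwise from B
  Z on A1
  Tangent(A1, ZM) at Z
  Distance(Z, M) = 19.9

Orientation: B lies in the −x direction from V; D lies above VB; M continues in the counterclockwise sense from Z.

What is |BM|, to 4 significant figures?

28.62

On A1, B sits at bearing -90° from D; a 124° counterclockwise sweep puts Z at bearing 34°, so Z = D + 7.5·(cos 34°, sin 34°) = (-51.98, 11.69). Since A1 is tangent to ZM there, DZ ⟂ ZM, so ZM runs along (−sin 34°, cos 34°); with |ZM| = 19.9, M = (-63.11, 28.19). Then |BM| = |M − B| = 28.62.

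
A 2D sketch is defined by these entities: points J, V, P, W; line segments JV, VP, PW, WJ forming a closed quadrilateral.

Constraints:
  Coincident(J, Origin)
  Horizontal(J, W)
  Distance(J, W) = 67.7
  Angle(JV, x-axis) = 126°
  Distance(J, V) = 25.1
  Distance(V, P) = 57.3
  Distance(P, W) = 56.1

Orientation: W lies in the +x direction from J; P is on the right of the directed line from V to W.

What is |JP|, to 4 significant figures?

32.20

Checks: |VP| = 57.30 ✓; |PW| = 56.10 ✓.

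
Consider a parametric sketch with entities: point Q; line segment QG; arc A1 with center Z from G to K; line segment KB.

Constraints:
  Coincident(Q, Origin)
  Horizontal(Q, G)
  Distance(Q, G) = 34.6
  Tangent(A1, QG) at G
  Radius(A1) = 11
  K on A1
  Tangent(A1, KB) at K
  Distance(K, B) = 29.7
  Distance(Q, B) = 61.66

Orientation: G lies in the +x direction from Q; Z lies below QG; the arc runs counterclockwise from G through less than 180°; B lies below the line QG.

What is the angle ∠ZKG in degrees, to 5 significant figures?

23.617°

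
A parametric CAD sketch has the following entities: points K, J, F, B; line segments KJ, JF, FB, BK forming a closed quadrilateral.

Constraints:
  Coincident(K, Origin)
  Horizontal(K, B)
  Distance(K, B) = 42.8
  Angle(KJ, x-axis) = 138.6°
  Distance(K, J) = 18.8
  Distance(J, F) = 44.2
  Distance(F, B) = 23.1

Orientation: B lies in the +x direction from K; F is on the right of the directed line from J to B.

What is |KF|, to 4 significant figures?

25.74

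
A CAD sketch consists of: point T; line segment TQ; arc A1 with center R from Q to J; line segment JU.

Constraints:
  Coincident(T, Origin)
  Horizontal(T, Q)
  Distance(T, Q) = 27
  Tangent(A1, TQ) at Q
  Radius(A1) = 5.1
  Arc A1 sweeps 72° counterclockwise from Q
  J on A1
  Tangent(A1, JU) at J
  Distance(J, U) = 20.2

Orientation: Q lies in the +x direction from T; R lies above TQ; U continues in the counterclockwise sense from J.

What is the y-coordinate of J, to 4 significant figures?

3.524

Tangency of A1 to TQ means the radius RQ is perpendicular to TQ, so R = Q + (0, 5.1) = (27.00, 5.100). On A1, Q sits at bearing -90° from R; a 72° counterclockwise sweep puts J at bearing -18°, so J = R + 5.1·(cos -18°, sin -18°) = (31.85, 3.524). So J.y = 3.524.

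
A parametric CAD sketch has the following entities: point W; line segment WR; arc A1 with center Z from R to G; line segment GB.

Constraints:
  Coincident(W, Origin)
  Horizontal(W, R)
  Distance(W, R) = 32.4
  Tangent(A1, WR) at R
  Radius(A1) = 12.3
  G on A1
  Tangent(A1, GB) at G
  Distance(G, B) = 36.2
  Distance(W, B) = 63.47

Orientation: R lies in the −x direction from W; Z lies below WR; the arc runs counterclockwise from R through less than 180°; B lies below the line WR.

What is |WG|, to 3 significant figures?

46.7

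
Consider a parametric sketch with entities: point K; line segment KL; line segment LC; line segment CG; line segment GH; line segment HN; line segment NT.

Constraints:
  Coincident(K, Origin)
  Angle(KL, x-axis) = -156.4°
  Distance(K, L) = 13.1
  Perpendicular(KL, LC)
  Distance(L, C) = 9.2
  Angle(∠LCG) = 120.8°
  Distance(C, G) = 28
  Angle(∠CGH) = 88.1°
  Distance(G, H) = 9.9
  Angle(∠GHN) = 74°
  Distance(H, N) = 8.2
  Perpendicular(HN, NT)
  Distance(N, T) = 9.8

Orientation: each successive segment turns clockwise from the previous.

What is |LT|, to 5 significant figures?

29.298

K is at the origin; KL runs at -156.4° with length 13.1, so L = (-12.004, -5.2446). KL ⟂ LC, so LC runs at 113.60°; with |LC| = 9.2, C = (-15.688, 3.1860). ∠LCG = 120.8° gives CG at 54.400° from the x-axis; with |CG| = 28.0, G = (0.61188, 25.953). ∠CGH = 88.1° gives GH at -37.500° from the x-axis; with |GH| = 9.9, H = (8.4661, 19.926). ∠GHN = 74.0° gives HN at -143.50° from the x-axis; with |HN| = 8.2, N = (1.8745, 15.049). HN is perpendicular to NT, so NT runs at 126.50°; with |NT| = 9.8, T = (-3.9548, 22.926). Then |LT| = |T − L| = 29.298.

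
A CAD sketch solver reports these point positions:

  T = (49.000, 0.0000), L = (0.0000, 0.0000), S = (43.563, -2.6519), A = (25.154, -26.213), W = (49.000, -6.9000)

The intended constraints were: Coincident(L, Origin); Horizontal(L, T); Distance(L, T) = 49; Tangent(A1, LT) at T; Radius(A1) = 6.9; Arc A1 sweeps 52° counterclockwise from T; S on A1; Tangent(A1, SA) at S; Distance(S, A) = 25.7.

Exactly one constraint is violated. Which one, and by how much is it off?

Distance(S, A) = 25.7 — off by 4.20.

L = (0.00, 0.00) ✓; L.y = 0.00, T.y = 0.00 ✓; |LT| = 49.00 ✓; ∠(WT, TL) = 90.00° ✓; |WT| = 6.900 ✓; bearing(W→S) − bearing(W→T) = 52.00° ✓; |WS| = 6.900 ✓; ∠(WS, SA) = 90.00° ✓; |SA| = 29.90 ✗.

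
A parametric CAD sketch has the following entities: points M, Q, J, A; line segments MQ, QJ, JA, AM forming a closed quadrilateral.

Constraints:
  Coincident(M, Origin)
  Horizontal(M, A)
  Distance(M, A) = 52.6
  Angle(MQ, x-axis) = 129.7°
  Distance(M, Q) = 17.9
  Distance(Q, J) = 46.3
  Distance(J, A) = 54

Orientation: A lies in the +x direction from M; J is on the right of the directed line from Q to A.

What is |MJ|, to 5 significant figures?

29.562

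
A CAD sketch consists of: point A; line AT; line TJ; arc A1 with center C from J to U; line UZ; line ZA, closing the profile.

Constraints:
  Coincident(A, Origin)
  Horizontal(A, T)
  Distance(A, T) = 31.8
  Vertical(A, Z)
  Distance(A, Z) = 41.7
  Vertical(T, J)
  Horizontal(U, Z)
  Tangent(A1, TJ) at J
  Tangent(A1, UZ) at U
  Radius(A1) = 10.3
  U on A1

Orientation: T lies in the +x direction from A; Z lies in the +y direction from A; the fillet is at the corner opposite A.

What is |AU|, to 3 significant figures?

46.9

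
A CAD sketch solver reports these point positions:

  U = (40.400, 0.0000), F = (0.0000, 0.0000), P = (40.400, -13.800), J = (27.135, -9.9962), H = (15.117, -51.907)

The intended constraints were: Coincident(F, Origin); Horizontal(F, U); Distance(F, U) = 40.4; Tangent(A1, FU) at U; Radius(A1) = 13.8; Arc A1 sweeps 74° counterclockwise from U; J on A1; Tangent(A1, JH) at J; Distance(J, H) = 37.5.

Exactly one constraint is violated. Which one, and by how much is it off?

Distance(J, H) = 37.5 — off by 6.10.

F = (0.00, 0.00) ✓; F.y = 0.00, U.y = 0.00 ✓; |FU| = 40.40 ✓; ∠(PU, UF) = 90.00° ✓; |PU| = 13.80 ✓; bearing(P→J) − bearing(P→U) = 74.00° ✓; |PJ| = 13.80 ✓; ∠(PJ, JH) = 90.00° ✓; |JH| = 43.60 ✗.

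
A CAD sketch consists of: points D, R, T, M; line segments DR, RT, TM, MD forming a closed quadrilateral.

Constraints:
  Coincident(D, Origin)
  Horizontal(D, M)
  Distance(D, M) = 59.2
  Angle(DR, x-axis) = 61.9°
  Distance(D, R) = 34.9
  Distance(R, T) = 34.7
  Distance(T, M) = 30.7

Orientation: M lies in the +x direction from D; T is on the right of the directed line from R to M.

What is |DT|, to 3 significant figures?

28.6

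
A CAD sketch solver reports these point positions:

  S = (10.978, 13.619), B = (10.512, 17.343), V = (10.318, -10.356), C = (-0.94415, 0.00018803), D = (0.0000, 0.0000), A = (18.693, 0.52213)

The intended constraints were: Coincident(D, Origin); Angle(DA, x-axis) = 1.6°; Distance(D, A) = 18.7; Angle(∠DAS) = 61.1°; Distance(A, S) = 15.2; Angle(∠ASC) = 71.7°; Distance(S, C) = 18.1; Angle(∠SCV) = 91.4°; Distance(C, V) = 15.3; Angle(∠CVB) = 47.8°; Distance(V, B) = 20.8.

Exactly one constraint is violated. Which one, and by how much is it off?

Distance(V, B) = 20.8 — off by 6.90.

D = (0.00, 0.00) ✓; DA at 1.600° ✓; |DA| = 18.70 ✓; ∠DAS = 61.10° ✓; |AS| = 15.20 ✓; ∠ASC = 71.70° ✓; |SC| = 18.10 ✓; ∠SCV = 91.40° ✓; |CV| = 15.30 ✓; ∠CVB = 47.80° ✓; |VB| = 27.70 ✗.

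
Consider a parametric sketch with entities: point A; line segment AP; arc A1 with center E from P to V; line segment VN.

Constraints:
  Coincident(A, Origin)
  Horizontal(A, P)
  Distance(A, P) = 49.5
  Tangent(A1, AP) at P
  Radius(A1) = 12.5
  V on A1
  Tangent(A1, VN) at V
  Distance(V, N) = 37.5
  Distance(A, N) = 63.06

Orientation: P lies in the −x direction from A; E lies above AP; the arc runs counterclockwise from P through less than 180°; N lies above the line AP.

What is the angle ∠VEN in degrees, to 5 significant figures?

71.565°

Checks: |EV| = 12.50 ✓; ∠(EV, VN) = 90.00° ✓; |VN| = 37.50 ✓; |AN| = 63.06 ✓.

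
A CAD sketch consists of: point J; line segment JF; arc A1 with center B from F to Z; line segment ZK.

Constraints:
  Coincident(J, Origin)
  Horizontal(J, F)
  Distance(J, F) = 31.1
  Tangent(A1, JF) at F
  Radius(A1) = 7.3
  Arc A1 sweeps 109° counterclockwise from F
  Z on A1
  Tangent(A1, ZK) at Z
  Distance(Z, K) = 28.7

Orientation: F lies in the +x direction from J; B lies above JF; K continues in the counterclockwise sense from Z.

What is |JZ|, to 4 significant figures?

39.21

The tangent condition forces BF to be normal to JF, so B = F + (0, 7.3) = (31.10, 7.300). On A1, F sits at bearing -90° from B; a 109° counterclockwise sweep puts Z at bearing 19°, so Z = B + 7.3·(cos 19°, sin 19°) = (38.00, 9.677). Then |JZ| = |Z − J| = 39.21.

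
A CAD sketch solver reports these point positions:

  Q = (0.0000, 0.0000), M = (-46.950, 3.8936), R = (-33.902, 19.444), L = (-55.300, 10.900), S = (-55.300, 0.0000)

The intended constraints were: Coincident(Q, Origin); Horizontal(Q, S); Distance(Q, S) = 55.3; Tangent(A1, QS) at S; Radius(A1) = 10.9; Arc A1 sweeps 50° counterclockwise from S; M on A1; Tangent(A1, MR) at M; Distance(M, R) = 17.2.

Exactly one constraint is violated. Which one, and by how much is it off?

Distance(M, R) = 17.2 — off by 3.10.

Q = (0.00, 0.00) ✓; Q.y = 0.00, S.y = 0.00 ✓; |QS| = 55.30 ✓; ∠(LS, SQ) = 90.00° ✓; |LS| = 10.90 ✓; bearing(L→M) − bearing(L→S) = 50.00° ✓; |LM| = 10.90 ✓; ∠(LM, MR) = 90.00° ✓; |MR| = 20.30 ✗.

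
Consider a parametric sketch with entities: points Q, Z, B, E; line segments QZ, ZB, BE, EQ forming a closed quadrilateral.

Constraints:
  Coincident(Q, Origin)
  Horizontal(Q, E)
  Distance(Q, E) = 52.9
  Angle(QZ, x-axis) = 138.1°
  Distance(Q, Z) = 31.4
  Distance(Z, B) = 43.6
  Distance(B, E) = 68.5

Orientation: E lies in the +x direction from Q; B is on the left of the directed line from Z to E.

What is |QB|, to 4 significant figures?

52.09

Q is at the origin; QE is horizontal with |QE| = 52.9 and E in +x, so E = (52.9, 0). QZ runs at 138.1° with |QZ| = 31.4, so Z = (-23.37, 20.97). B is determined by |ZB| = 43.6 and |BE| = 68.5 together: it lies at the intersection of circle(Z, 43.6) and circle(E, 68.5). With |ZE| = 79.10, the foot of the radical line on ZE is 21.91 from Z and the perpendicular offset is √(43.6² − 21.91²) = 37.70. Taking the left-of-ZE solution: B = (7.745, 51.51).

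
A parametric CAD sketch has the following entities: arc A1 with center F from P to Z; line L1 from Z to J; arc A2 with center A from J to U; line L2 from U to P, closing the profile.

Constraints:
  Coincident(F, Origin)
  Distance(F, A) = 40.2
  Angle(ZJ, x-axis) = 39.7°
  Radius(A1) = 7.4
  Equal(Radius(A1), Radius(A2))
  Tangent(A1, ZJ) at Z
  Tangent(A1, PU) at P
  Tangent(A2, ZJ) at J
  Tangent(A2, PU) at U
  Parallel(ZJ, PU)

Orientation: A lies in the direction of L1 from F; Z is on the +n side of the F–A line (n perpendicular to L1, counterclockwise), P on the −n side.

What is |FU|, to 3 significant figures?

40.9

The slot axis is L1's direction at 39.7°, so u = (cos 39.7°, sin 39.7°) = (0.769, 0.639) and n = (−sin 39.7°, cos 39.7°) = (-0.639, 0.769). F is at the origin and A lies 40.2 along u from F, so A = 40.2·u = (30.9, 25.7). Tangency of A1 to both parallel lines with radius 7.4 puts Z and P at F ± 7.4·n: Z = (-4.73, 5.69), P = (4.73, -5.69). Equal radii place J and U the same way about A: J = A + 7.4·n = (26.2, 31.4), U = A − 7.4·n = (35.7, 20.0). Then |FU| = |U − F| = 40.9.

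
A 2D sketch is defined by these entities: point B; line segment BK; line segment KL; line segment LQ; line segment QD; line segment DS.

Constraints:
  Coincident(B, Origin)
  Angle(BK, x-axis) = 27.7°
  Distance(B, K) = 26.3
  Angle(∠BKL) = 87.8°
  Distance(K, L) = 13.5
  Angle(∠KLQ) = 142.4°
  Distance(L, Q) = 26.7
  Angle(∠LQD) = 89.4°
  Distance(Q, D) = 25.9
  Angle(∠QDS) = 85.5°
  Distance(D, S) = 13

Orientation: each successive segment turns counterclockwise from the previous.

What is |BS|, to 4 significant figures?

8.221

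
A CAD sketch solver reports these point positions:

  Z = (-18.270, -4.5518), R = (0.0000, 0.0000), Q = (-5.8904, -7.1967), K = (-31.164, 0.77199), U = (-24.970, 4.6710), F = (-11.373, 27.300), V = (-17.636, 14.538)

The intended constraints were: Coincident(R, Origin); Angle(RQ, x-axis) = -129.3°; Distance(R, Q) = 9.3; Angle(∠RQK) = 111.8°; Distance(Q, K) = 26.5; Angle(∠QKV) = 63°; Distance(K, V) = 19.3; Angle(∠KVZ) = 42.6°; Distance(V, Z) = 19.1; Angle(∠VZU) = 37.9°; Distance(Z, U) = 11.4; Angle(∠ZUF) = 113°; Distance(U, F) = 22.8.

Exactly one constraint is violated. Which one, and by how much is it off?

Distance(U, F) = 22.8 — off by 3.60.

R = (0.00, 0.00) ✓; RQ at -129.3° ✓; |RQ| = 9.300 ✓; ∠RQK = 111.8° ✓; |QK| = 26.50 ✓; ∠QKV = 63.00° ✓; |KV| = 19.30 ✓; ∠KVZ = 42.60° ✓; |VZ| = 19.10 ✓; ∠VZU = 37.90° ✓; |ZU| = 11.40 ✓; ∠ZUF = 113.0° ✓; |UF| = 26.40 ✗.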